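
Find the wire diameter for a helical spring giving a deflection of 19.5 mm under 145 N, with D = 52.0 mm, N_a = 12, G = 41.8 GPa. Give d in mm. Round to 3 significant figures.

7.00 mm

Required rate k = F/δ = 145/19.5 = 7.4359 N/mm
d = (8D³N_a·k / G)^(1/4) = (8·52.0³·12·7.4359 / (41.8×10³))^0.25
  = (2401.3)^0.25 = 7.0002 mm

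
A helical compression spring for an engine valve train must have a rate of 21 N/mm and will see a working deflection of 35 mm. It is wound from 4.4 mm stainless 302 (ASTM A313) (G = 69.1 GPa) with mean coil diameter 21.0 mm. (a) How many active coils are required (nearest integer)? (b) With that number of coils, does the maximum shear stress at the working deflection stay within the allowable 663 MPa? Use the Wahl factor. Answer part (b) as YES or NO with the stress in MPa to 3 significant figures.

(a) 17 coils; (b) YES, τ_max = 600 MPa

N_a = Gd⁴/(8D³k) = (69.1×10³)(4.4⁴)/(8·21.0³·21) = 16.65 → N_a = 17
Actual rate k = Gd⁴/(8D³·17) = 20.563 N/mm
Working load F = kδ = 20.563·35 = 719.71 N
C = 21.0/4.4 = 4.7727; K_W = (4C−1)/(4C−4)+0.615/C = 1.3277
τ_max = K_W·8FD/(πd³) = 1.3277·451.82 = 599.85 MPa
τ_max ≤ 663 MPa → acceptable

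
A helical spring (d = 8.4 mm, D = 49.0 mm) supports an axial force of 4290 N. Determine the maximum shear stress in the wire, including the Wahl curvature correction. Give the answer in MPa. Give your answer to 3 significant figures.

1140 MPa

Spring index C = D/d = 49.0/8.4 = 5.8333
K_W = (4C−1)/(4C−4) + 0.615/C = 22.333/19.333 + 0.1054 = 1.2606
τ₀ = 8FD/(πd³) = 8·4290·49.0/(π·8.4³) = 1.68168e+06/1862 = 903.14 MPa
τ_max = K·τ₀ = 1.2606 × 903.14 = 1138.5 MPa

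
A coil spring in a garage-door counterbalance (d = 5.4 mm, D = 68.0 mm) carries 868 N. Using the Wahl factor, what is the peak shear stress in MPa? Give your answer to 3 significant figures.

Spring index C = D/d = 68.0/5.4 = 12.5926
K_W = (4C−1)/(4C−4) + 0.615/C = 49.370/46.370 + 0.0488 = 1.1135
τ₀ = 8FD/(πd³) = 8·868·68.0/(π·5.4³) = 472192/494.69 = 954.53 MPa
τ_max = K·τ₀ = 1.1135 × 954.53 = 1062.9 MPa

1060 MPa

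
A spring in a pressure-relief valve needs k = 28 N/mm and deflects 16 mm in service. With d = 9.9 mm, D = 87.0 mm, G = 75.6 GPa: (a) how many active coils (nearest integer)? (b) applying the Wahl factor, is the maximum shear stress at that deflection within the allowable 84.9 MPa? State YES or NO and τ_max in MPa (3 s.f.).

(a) 5 coils; (b) NO, τ_max = 117 MPa

N_a = Gd⁴/(8D³k) = (75.6×10³)(9.9⁴)/(8·87.0³·28) = 4.923 → N_a = 5
Actual rate k = Gd⁴/(8D³·5) = 27.571 N/mm
Working load F = kδ = 27.571·16 = 441.13 N
C = 87.0/9.9 = 8.7879; K_W = (4C−1)/(4C−4)+0.615/C = 1.1663
τ_max = K_W·8FD/(πd³) = 1.1663·100.72 = 117.47 MPa
τ_max > 84.9 MPa → exceeds allowable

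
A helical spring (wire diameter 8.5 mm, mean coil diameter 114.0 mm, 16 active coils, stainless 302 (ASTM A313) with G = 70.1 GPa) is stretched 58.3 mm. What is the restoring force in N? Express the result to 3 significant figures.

112 N

k = Gd⁴/(8D³N_a) = (70.1×10³)(8.5⁴)/(8·114.0³·16) = 1.9296 N/mm
F = k·δ = 1.9296 × 58.3 = 112.5 N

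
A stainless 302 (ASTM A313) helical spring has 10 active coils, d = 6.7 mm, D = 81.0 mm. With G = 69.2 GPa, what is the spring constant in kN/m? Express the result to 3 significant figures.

3.28 kN/m

k = Gd⁴/(8D³N_a) = (69.2×10³ × 6.7⁴) / (8 × 81.0³ × 10)
  = 1.39446e+08 / 4.25153e+07 = 3.2799 N/mm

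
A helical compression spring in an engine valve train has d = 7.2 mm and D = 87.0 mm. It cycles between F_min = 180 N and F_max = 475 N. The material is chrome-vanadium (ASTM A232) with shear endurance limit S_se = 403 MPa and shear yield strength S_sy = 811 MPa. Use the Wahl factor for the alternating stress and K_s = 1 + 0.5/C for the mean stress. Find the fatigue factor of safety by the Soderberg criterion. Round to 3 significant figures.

C = D/d = 87.0/7.2 = 12.0833; K_W = (4C−1)/(4C−4)+0.615/C = 1.1186; K_s = 1+0.5/C = 1.0414
F_a = (F_max−F_min)/2 = 147.5 N; F_m = (F_max+F_min)/2 = 327.5 N
τ_a = K_W·8F_aD/(πd³) = 1.1186 × 87.55 = 97.93 MPa
τ_m = K_s·8F_mD/(πd³) = 1.0414 × 194.39 = 202.43 MPa
Soderberg: 1/n_f = τ_a/S_se + τ_m/S_sy = 97.93/403 + 202.43/811 = 0.24300 + 0.24961 = 0.49261
n_f = 1/0.49261 = 2.03

2.03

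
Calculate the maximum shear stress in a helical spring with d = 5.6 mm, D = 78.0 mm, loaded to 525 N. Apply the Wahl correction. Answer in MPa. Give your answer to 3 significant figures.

654 MPa

Spring index C = D/d = 78.0/5.6 = 13.9286
K_W = (4C−1)/(4C−4) + 0.615/C = 54.714/51.714 + 0.0442 = 1.1022
τ₀ = 8FD/(πd³) = 8·525·78.0/(π·5.6³) = 327600/551.71 = 593.79 MPa
τ_max = K·τ₀ = 1.1022 × 593.79 = 654.45 MPa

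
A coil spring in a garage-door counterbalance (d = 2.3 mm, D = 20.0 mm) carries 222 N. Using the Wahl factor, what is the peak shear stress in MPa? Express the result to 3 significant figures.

Spring index C = D/d = 20.0/2.3 = 8.6957
K_W = (4C−1)/(4C−4) + 0.615/C = 33.783/30.783 + 0.0707 = 1.1682
τ₀ = 8FD/(πd³) = 8·222·20.0/(π·2.3³) = 35520/38.224 = 929.26 MPa
τ_max = K·τ₀ = 1.1682 × 929.26 = 1085.6 MPa

1090 MPa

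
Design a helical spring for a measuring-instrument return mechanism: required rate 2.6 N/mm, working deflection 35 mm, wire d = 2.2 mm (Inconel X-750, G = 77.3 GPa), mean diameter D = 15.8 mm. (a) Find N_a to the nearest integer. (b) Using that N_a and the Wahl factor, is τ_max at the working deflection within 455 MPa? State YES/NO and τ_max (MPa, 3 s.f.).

N_a = Gd⁴/(8D³k) = (77.3×10³)(2.2⁴)/(8·15.8³·2.6) = 22.07 → N_a = 22
Actual rate k = Gd⁴/(8D³·22) = 2.6085 N/mm
Working load F = kδ = 2.6085·35 = 91.297 N
C = 15.8/2.2 = 7.1818; K_W = (4C−1)/(4C−4)+0.615/C = 1.2070
τ_max = K_W·8FD/(πd³) = 1.2070·344.97 = 416.37 MPa
τ_max ≤ 455 MPa → acceptable

(a) 22 coils; (b) YES, τ_max = 416 MPa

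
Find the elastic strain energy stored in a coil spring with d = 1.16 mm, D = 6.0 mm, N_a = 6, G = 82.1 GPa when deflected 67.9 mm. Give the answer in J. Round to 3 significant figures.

k = Gd⁴/(8D³N_a) = (82.1×10³)(1.16⁴)/(8·6.0³·6) = 14.338 N/mm
U = ½kδ² = 0.5 × 14.338 × 67.9² = 33051 N·mm = 33.051 J

33.1 J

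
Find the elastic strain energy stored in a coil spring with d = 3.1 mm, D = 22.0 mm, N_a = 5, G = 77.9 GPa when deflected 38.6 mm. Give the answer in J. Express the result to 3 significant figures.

k = Gd⁴/(8D³N_a) = (77.9×10³)(3.1⁴)/(8·22.0³·5) = 16.891 N/mm
U = ½kδ² = 0.5 × 16.891 × 38.6² = 12583 N·mm = 12.583 J

12.6 J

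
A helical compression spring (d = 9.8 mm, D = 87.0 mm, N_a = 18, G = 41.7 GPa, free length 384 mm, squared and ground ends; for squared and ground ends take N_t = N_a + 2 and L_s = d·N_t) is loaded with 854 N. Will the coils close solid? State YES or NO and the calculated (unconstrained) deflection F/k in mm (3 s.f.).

k = Gd⁴/(8D³N_a) = (41.7×10³)(9.8⁴)/(8·87.0³·18) = 4.0562 N/mm
N_t = 20; L_s = 9.8·20 = 196 mm; δ_solid = L₀ − L_s = 384 − 196 = 188 mm
δ = F/k = 854/4.0562 = 210.54 mm
δ ≥ δ_solid → spring goes solid

YES, δ = 211 mm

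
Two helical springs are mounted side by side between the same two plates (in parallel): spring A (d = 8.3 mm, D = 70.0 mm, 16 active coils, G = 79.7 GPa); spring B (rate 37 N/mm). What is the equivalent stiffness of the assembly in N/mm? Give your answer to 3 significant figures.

45.6 N/mm

k_A = Gd⁴/(8D³N_a) = (79.7×10³)(8.3⁴)/(8·70.0³·16) = 8.6152 N/mm
Parallel: k_eq = 8.6152 + 37 = 45.615 N/mm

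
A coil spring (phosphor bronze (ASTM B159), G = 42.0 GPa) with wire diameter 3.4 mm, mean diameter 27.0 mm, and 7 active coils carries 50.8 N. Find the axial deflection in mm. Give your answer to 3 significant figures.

9.98 mm

k = Gd⁴/(8D³N_a) = (42.0×10³)(3.4⁴)/(8·27.0³·7) = 5.092 N/mm
δ = F/k = 50.8 / 5.092 = 9.9765 mm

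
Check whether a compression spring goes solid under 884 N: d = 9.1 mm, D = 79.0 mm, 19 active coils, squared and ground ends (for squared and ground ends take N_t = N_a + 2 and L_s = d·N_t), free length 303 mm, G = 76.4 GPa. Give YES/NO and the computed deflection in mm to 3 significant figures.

YES, δ = 126 mm

k = Gd⁴/(8D³N_a) = (76.4×10³)(9.1⁴)/(8·79.0³·19) = 6.9909 N/mm
N_t = 21; L_s = 9.1·21 = 191.1 mm; δ_solid = L₀ − L_s = 303 − 191.1 = 111.9 mm
δ = F/k = 884/6.9909 = 126.45 mm
δ ≥ δ_solid → spring goes solid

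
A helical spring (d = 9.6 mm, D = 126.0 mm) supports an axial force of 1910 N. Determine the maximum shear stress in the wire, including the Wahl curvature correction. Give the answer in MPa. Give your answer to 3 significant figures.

Spring index C = D/d = 126.0/9.6 = 13.1250
K_W = (4C−1)/(4C−4) + 0.615/C = 51.500/48.500 + 0.0469 = 1.1087
τ₀ = 8FD/(πd³) = 8·1910·126.0/(π·9.6³) = 1.92528e+06/2779.5 = 692.68 MPa
τ_max = K·τ₀ = 1.1087 × 692.68 = 767.98 MPa

768 MPa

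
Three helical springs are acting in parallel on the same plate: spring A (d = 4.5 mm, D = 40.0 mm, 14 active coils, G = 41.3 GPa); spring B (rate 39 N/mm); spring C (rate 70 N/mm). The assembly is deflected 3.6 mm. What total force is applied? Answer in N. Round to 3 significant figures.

401 N

k_A = Gd⁴/(8D³N_a) = (41.3×10³)(4.5⁴)/(8·40.0³·14) = 2.3627 N/mm
Parallel: k_eq = 2.3627 + 39 + 70 = 111.36 N/mm
F = k_eq·δ = 111.36·3.6 = 400.91 N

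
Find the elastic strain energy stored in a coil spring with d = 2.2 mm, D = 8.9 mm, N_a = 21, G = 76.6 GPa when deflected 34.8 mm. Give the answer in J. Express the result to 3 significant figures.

k = Gd⁴/(8D³N_a) = (76.6×10³)(2.2⁴)/(8·8.9³·21) = 15.151 N/mm
U = ½kδ² = 0.5 × 15.151 × 34.8² = 9174.2 N·mm = 9.1742 J

9.17 J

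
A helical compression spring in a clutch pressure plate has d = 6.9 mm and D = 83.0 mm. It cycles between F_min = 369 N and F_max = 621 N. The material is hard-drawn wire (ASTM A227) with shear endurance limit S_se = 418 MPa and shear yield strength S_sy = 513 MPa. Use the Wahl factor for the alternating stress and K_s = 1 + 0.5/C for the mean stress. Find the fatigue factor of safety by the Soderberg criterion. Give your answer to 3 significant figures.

1.16

C = D/d = 83.0/6.9 = 12.0290; K_W = (4C−1)/(4C−4)+0.615/C = 1.1191; K_s = 1+0.5/C = 1.0416
F_a = (F_max−F_min)/2 = 126 N; F_m = (F_max+F_min)/2 = 495 N
τ_a = K_W·8F_aD/(πd³) = 1.1191 × 81.067 = 90.724 MPa
τ_m = K_s·8F_mD/(πd³) = 1.0416 × 318.48 = 331.71 MPa
Soderberg: 1/n_f = τ_a/S_se + τ_m/S_sy = 90.724/418 + 331.71/513 = 0.21704 + 0.64661 = 0.86366
n_f = 1/0.86366 = 1.158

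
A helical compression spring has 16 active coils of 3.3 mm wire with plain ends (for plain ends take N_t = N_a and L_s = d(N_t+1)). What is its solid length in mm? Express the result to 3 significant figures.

56.1 mm

plain ends: N_t = N_a = 16
L_s = d·(N_t+1) = 3.3 × 17 = 56.1 mm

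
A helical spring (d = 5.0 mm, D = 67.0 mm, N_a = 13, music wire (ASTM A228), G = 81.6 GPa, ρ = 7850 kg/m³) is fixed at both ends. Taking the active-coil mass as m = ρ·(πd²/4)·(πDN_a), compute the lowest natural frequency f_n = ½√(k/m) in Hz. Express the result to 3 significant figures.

31.1 Hz

k = Gd⁴/(8D³N_a) = (81.6×10³)(5.0⁴)/(8·67.0³·13) = 1.6305 N/mm = 1630.5 N/m
Wire length L = πDN_a = π·67.0·13 = 2736.3 mm
m = ρ·(πd²/4)·L = 7850 × 19.635×10⁻⁶ m² × 2.7363 m = 0.42176 kg
f_n = ½√(k/m) = 0.5·√(1630.5/0.42176) = 0.5·√(3865.8) = 31.088 Hz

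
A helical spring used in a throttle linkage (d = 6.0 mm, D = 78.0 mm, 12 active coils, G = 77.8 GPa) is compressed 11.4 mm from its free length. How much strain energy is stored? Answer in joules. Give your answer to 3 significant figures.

k = Gd⁴/(8D³N_a) = (77.8×10³)(6.0⁴)/(8·78.0³·12) = 2.2132 N/mm
U = ½kδ² = 0.5 × 2.2132 × 11.4² = 143.82 N·mm = 0.14382 J

0.144 J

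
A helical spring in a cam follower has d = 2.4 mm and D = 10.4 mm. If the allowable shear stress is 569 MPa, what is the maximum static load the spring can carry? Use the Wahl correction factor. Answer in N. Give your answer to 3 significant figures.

217 N

C = D/d = 10.4/2.4 = 4.3333
K_W = (4C−1)/(4C−4) + 0.615/C = 16.333/13.333 + 0.1419 = 1.3669
τ_max = K·8FD/(πd³) → F_max = τ_allow·πd³/(8DK)
F_max = 569·π·2.4³/(8·10.4·1.3669) = 24711/113.73 = 217.28 N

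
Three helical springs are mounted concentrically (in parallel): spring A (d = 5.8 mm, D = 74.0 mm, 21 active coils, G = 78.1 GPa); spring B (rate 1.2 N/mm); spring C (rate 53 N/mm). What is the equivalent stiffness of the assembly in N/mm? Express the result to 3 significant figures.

55.5 N/mm

k_A = Gd⁴/(8D³N_a) = (78.1×10³)(5.8⁴)/(8·74.0³·21) = 1.2983 N/mm
Parallel: k_eq = 1.2983 + 1.2 + 53 = 55.498 N/mm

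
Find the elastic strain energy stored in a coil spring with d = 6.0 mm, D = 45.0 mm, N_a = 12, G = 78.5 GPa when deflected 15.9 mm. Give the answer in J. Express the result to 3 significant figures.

1.47 J

k = Gd⁴/(8D³N_a) = (78.5×10³)(6.0⁴)/(8·45.0³·12) = 11.63 N/mm
U = ½kδ² = 0.5 × 11.63 × 15.9² = 1470 N·mm = 1.47 J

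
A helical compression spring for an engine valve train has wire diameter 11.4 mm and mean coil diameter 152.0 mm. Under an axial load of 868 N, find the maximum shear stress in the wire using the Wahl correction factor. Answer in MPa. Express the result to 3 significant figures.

251 MPa

Spring index C = D/d = 152.0/11.4 = 13.3333
K_W = (4C−1)/(4C−4) + 0.615/C = 52.333/49.333 + 0.0461 = 1.1069
τ₀ = 8FD/(πd³) = 8·868·152.0/(π·11.4³) = 1.05549e+06/4654.4 = 226.77 MPa
τ_max = K·τ₀ = 1.1069 × 226.77 = 251.02 MPa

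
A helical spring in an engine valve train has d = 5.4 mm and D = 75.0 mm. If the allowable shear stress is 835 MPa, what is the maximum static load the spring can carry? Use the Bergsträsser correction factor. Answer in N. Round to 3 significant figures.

629 N

C = D/d = 75.0/5.4 = 13.8889
K_B = (4C+2)/(4C−3) = 57.556/52.556 = 1.0951
τ_max = K·8FD/(πd³) → F_max = τ_allow·πd³/(8DK)
F_max = 835·π·5.4³/(8·75.0·1.0951) = 4.1306e+05/657.08 = 628.63 N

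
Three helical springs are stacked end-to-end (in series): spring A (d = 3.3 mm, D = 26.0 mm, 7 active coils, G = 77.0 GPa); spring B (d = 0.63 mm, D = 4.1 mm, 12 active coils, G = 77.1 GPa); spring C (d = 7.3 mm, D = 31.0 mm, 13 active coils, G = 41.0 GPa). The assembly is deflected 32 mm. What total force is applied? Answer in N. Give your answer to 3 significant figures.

k_A = Gd⁴/(8D³N_a) = (77.0×10³)(3.3⁴)/(8·26.0³·7) = 9.2777 N/mm
k_B = Gd⁴/(8D³N_a) = (77.1×10³)(0.63⁴)/(8·4.1³·12) = 1.8357 N/mm
k_C = Gd⁴/(8D³N_a) = (41.0×10³)(7.3⁴)/(8·31.0³·13) = 37.58 N/mm
Series: 1/k_eq = 1/9.2777 + 1/1.8357 + 1/37.58 = 0.67916; k_eq = 1.4724 N/mm
F = k_eq·δ = 1.4724·32 = 47.117 N

47.1 N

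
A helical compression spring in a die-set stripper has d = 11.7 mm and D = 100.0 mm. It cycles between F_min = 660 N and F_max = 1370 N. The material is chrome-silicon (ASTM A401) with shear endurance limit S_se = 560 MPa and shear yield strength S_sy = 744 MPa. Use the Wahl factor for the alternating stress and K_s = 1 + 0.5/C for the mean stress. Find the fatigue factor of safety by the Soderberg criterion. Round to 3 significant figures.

C = D/d = 100.0/11.7 = 8.5470; K_W = (4C−1)/(4C−4)+0.615/C = 1.1713; K_s = 1+0.5/C = 1.0585
F_a = (F_max−F_min)/2 = 355 N; F_m = (F_max+F_min)/2 = 1015 N
τ_a = K_W·8F_aD/(πd³) = 1.1713 × 56.443 = 66.114 MPa
τ_m = K_s·8F_mD/(πd³) = 1.0585 × 161.38 = 170.82 MPa
Soderberg: 1/n_f = τ_a/S_se + τ_m/S_sy = 66.114/560 + 170.82/744 = 0.11806 + 0.22960 = 0.34766
n_f = 1/0.34766 = 2.876

2.88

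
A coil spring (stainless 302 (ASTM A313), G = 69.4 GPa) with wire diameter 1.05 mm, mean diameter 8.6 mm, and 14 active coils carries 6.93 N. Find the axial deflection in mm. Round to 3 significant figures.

k = Gd⁴/(8D³N_a) = (69.4×10³)(1.05⁴)/(8·8.6³·14) = 1.1841 N/mm
δ = F/k = 6.93 / 1.1841 = 5.8523 mm

5.85 mm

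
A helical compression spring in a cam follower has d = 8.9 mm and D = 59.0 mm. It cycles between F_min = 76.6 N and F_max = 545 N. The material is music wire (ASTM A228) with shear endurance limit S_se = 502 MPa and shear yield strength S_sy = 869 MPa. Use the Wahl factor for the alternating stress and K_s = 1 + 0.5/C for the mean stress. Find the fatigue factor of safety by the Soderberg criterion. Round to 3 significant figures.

C = D/d = 59.0/8.9 = 6.6292; K_W = (4C−1)/(4C−4)+0.615/C = 1.2260; K_s = 1+0.5/C = 1.0754
F_a = (F_max−F_min)/2 = 234.2 N; F_m = (F_max+F_min)/2 = 310.8 N
τ_a = K_W·8F_aD/(πd³) = 1.2260 × 49.912 = 61.193 MPa
τ_m = K_s·8F_mD/(πd³) = 1.0754 × 66.237 = 71.233 MPa
Soderberg: 1/n_f = τ_a/S_se + τ_m/S_sy = 61.193/502 + 71.233/869 = 0.12190 + 0.08197 = 0.20387
n_f = 1/0.20387 = 4.905

4.91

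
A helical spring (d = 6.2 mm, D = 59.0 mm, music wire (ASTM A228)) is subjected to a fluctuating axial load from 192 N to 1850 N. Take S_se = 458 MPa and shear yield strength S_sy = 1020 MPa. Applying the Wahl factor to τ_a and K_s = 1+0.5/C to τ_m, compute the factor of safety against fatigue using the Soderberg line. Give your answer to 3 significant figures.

0.505

C = D/d = 59.0/6.2 = 9.5161; K_W = (4C−1)/(4C−4)+0.615/C = 1.1527; K_s = 1+0.5/C = 1.0525
F_a = (F_max−F_min)/2 = 829 N; F_m = (F_max+F_min)/2 = 1021 N
τ_a = K_W·8F_aD/(πd³) = 1.1527 × 522.6 = 602.4 MPa
τ_m = K_s·8F_mD/(πd³) = 1.0525 × 643.64 = 677.46 MPa
Soderberg: 1/n_f = τ_a/S_se + τ_m/S_sy = 602.4/458 + 677.46/1020 = 1.31529 + 0.66417 = 1.9795
n_f = 1/1.9795 = 0.5052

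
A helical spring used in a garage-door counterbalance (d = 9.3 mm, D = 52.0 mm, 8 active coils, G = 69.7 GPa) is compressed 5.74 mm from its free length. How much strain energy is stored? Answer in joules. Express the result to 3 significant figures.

k = Gd⁴/(8D³N_a) = (69.7×10³)(9.3⁴)/(8·52.0³·8) = 57.939 N/mm
U = ½kδ² = 0.5 × 57.939 × 5.74² = 954.48 N·mm = 0.95448 J

0.954 J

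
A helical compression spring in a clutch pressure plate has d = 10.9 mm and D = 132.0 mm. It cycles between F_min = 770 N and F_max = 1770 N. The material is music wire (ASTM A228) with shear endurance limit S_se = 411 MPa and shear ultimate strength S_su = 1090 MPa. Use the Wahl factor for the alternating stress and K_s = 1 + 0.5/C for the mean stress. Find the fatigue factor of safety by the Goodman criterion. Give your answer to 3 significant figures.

1.50

C = D/d = 132.0/10.9 = 12.1101; K_W = (4C−1)/(4C−4)+0.615/C = 1.1183; K_s = 1+0.5/C = 1.0413
F_a = (F_max−F_min)/2 = 500 N; F_m = (F_max+F_min)/2 = 1270 N
τ_a = K_W·8F_aD/(πd³) = 1.1183 × 129.78 = 145.13 MPa
τ_m = K_s·8F_mD/(πd³) = 1.0413 × 329.64 = 343.25 MPa
Goodman: 1/n_f = τ_a/S_se + τ_m/S_su = 145.13/411 + 343.25/1090 = 0.35312 + 0.31491 = 0.66802
n_f = 1/0.66802 = 1.497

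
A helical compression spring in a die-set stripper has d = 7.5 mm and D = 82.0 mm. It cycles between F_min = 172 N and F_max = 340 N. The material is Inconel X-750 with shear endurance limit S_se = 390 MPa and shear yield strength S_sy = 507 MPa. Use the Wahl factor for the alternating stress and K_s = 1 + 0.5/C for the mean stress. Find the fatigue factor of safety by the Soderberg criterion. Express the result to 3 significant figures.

2.62

C = D/d = 82.0/7.5 = 10.9333; K_W = (4C−1)/(4C−4)+0.615/C = 1.1318; K_s = 1+0.5/C = 1.0457
F_a = (F_max−F_min)/2 = 84 N; F_m = (F_max+F_min)/2 = 256 N
τ_a = K_W·8F_aD/(πd³) = 1.1318 × 41.577 = 47.055 MPa
τ_m = K_s·8F_mD/(πd³) = 1.0457 × 126.71 = 132.5 MPa
Soderberg: 1/n_f = τ_a/S_se + τ_m/S_sy = 47.055/390 + 132.5/507 = 0.12065 + 0.26135 = 0.382
n_f = 1/0.382 = 2.618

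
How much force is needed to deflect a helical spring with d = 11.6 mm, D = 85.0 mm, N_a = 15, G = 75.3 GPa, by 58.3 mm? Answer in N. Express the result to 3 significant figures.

k = Gd⁴/(8D³N_a) = (75.3×10³)(11.6⁴)/(8·85.0³·15) = 18.501 N/mm
F = k·δ = 18.501 × 58.3 = 1078.6 N

1080 N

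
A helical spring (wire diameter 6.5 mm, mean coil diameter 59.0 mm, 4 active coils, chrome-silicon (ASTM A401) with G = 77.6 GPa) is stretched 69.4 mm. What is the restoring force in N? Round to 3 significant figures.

k = Gd⁴/(8D³N_a) = (77.6×10³)(6.5⁴)/(8·59.0³·4) = 21.077 N/mm
F = k·δ = 21.077 × 69.4 = 1462.7 N

1460 N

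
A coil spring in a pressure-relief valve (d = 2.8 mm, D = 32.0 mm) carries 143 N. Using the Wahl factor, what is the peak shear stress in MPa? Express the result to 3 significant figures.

598 MPa

Spring index C = D/d = 32.0/2.8 = 11.4286
K_W = (4C−1)/(4C−4) + 0.615/C = 44.714/41.714 + 0.0538 = 1.1257
τ₀ = 8FD/(πd³) = 8·143·32.0/(π·2.8³) = 36608/68.964 = 530.83 MPa
τ_max = K·τ₀ = 1.1257 × 530.83 = 597.57 MPa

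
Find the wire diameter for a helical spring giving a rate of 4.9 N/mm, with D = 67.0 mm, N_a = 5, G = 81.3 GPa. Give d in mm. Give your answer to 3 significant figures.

d = (8D³N_a·k / G)^(1/4) = (8·67.0³·5·4.9 / (81.3×10³))^0.25
  = (725.09)^0.25 = 5.1892 mm

5.19 mm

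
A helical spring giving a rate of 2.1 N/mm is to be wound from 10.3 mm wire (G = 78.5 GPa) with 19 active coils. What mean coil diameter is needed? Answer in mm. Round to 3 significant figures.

D = (Gd⁴/(8N_a·k))^(1/3) = (78.5×10³·10.3⁴/(8·19·2.1))^(1/3)
  = (2.76793e+06)^(1/3) = 140.4059 mm

140 mm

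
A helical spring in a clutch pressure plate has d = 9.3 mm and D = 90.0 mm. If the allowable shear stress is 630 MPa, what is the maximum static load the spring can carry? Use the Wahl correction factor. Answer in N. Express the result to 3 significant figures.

1920 N

C = D/d = 90.0/9.3 = 9.6774
K_W = (4C−1)/(4C−4) + 0.615/C = 37.710/34.710 + 0.0636 = 1.1500
τ_max = K·8FD/(πd³) → F_max = τ_allow·πd³/(8DK)
F_max = 630·π·9.3³/(8·90.0·1.1500) = 1.592e+06/827.99 = 1922.7 N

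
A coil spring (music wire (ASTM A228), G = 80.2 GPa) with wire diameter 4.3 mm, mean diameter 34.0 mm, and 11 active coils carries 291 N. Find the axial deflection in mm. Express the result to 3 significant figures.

k = Gd⁴/(8D³N_a) = (80.2×10³)(4.3⁴)/(8·34.0³·11) = 7.9274 N/mm
δ = F/k = 291 / 7.9274 = 36.708 mm

36.7 mm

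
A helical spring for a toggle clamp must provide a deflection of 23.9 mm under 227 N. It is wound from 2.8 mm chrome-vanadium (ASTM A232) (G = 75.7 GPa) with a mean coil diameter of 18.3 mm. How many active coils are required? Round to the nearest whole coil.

Required rate k = F/δ = 227/23.9 = 9.4979 N/mm
N_a = Gd⁴/(8D³k) = (75.7×10³ × 2.8⁴)/(8 × 18.3³ × 9.4979)
    = 4.65295e+06 / 465662 = 9.992 → 10 coils

10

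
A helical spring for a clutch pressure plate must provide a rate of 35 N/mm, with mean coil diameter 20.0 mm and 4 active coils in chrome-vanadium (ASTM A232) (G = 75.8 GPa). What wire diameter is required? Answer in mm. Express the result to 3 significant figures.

d = (8D³N_a·k / G)^(1/4) = (8·20.0³·4·35 / (75.8×10³))^0.25
  = (118.21)^0.25 = 3.2973 mm

3.30 mm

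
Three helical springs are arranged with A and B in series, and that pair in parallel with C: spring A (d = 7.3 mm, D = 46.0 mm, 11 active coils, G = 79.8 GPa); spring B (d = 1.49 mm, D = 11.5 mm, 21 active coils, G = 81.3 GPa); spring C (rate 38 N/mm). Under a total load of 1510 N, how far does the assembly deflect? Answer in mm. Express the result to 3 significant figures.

38.2 mm

k_A = Gd⁴/(8D³N_a) = (79.8×10³)(7.3⁴)/(8·46.0³·11) = 26.457 N/mm
k_B = Gd⁴/(8D³N_a) = (81.3×10³)(1.49⁴)/(8·11.5³·21) = 1.5683 N/mm
Springs A,B series: k_AB = 1/(1/26.457+1/1.5683) = 1.4805 N/mm; parallel with C: k_eq = 1.4805+38 = 39.481 N/mm
δ = F/k_eq = 1510/39.481 = 38.247 mm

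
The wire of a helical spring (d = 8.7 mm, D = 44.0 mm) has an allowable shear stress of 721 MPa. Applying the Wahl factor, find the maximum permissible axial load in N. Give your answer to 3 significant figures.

C = D/d = 44.0/8.7 = 5.0575
K_W = (4C−1)/(4C−4) + 0.615/C = 19.230/16.230 + 0.1216 = 1.3064
τ_max = K·8FD/(πd³) → F_max = τ_allow·πd³/(8DK)
F_max = 721·π·8.7³/(8·44.0·1.3064) = 1.4916e+06/459.87 = 3243.5 N

3240 N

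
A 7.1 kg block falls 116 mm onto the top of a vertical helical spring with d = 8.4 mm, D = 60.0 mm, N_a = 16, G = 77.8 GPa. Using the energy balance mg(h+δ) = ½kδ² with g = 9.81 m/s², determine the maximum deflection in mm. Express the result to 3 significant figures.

39.3 mm

k = Gd⁴/(8D³N_a) = (77.8×10³)(8.4⁴)/(8·60.0³·16) = 14.01 N/mm
W = mg = 7.1 × 9.81 = 69.651 N
½kδ² − Wδ − Wh = 0 → δ = (W + √(W² + 2kWh))/k
δ = (69.651 + √(4851.3 + 226385))/14.01 = (69.651 + 480.87)/14.01 = 39.295 mm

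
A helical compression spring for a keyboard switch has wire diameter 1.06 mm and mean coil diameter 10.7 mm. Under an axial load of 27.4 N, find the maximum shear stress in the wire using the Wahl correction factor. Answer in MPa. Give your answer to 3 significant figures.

Spring index C = D/d = 10.7/1.06 = 10.0943
K_W = (4C−1)/(4C−4) + 0.615/C = 39.377/36.377 + 0.0609 = 1.1434
τ₀ = 8FD/(πd³) = 8·27.4·10.7/(π·1.06³) = 2345.44/3.7417 = 626.84 MPa
τ_max = K·τ₀ = 1.1434 × 626.84 = 716.73 MPa

717 MPa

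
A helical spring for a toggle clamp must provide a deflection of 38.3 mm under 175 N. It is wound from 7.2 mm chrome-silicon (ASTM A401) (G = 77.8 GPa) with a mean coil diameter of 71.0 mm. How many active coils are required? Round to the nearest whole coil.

Required rate k = F/δ = 175/38.3 = 4.5692 N/mm
N_a = Gd⁴/(8D³k) = (77.8×10³ × 7.2⁴)/(8 × 71.0³ × 4.5692)
    = 2.09079e+08 / 1.30829e+07 = 15.98 → 16 coils

16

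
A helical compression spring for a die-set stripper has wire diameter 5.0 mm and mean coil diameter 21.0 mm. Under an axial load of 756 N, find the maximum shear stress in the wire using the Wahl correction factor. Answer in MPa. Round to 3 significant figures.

Spring index C = D/d = 21.0/5.0 = 4.2000
K_W = (4C−1)/(4C−4) + 0.615/C = 15.800/12.800 + 0.1464 = 1.3808
τ₀ = 8FD/(πd³) = 8·756·21.0/(π·5.0³) = 127008/392.7 = 323.42 MPa
τ_max = K·τ₀ = 1.3808 × 323.42 = 446.58 MPa

447 MPa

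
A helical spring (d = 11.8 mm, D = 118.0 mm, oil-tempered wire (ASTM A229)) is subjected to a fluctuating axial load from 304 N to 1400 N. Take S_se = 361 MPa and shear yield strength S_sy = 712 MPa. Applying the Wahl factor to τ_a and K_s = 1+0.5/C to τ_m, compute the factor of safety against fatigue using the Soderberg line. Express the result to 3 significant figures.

C = D/d = 118.0/11.8 = 10.0000; K_W = (4C−1)/(4C−4)+0.615/C = 1.1448; K_s = 1+0.5/C = 1.0500
F_a = (F_max−F_min)/2 = 548 N; F_m = (F_max+F_min)/2 = 852 N
τ_a = K_W·8F_aD/(πd³) = 1.1448 × 100.22 = 114.74 MPa
τ_m = K_s·8F_mD/(πd³) = 1.0500 × 155.82 = 163.61 MPa
Soderberg: 1/n_f = τ_a/S_se + τ_m/S_sy = 114.74/361 + 163.61/712 = 0.31783 + 0.22979 = 0.54761
n_f = 1/0.54761 = 1.826

1.83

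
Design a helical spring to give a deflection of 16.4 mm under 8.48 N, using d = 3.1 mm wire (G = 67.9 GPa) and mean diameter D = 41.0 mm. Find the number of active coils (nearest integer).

22

Required rate k = F/δ = 8.48/16.4 = 0.51707 N/mm
N_a = Gd⁴/(8D³k) = (67.9×10³ × 3.1⁴)/(8 × 41.0³ × 0.51707)
    = 6.27071e+06 / 285098 = 21.99 → 22 coils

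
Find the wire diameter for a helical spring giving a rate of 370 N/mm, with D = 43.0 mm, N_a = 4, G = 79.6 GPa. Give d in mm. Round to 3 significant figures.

d = (8D³N_a·k / G)^(1/4) = (8·43.0³·4·370 / (79.6×10³))^0.25
  = (11826)^0.25 = 10.4282 mm

10.4 mm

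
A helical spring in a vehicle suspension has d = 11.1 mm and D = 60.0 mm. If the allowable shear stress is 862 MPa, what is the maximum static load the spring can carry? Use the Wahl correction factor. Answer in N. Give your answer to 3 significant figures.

6010 N

C = D/d = 60.0/11.1 = 5.4054
K_W = (4C−1)/(4C−4) + 0.615/C = 20.622/17.622 + 0.1138 = 1.2840
τ_max = K·8FD/(πd³) → F_max = τ_allow·πd³/(8DK)
F_max = 862·π·11.1³/(8·60.0·1.2840) = 3.7036e+06/616.33 = 6009.1 N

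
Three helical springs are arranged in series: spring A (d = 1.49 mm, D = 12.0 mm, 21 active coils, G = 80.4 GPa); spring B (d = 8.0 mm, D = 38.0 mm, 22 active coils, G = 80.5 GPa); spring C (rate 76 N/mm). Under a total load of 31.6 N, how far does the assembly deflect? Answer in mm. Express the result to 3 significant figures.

24.5 mm

k_A = Gd⁴/(8D³N_a) = (80.4×10³)(1.49⁴)/(8·12.0³·21) = 1.365 N/mm
k_B = Gd⁴/(8D³N_a) = (80.5×10³)(8.0⁴)/(8·38.0³·22) = 34.142 N/mm
Series: 1/k_eq = 1/1.365 + 1/34.142 + 1/76 = 0.77502; k_eq = 1.2903 N/mm
δ = F/k_eq = 31.6/1.2903 = 24.491 mm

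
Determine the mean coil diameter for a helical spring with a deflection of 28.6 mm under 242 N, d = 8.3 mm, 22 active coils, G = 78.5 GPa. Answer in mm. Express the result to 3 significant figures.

Required rate k = F/δ = 242/28.6 = 8.4615 N/mm
D = (Gd⁴/(8N_a·k))^(1/3) = (78.5×10³·8.3⁴/(8·22·8.4615))^(1/3)
  = (250161)^(1/3) = 63.0096 mm

63.0 mm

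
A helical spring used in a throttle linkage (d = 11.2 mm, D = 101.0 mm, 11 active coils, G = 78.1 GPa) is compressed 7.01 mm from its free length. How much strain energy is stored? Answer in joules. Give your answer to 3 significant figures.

k = Gd⁴/(8D³N_a) = (78.1×10³)(11.2⁴)/(8·101.0³·11) = 13.554 N/mm
U = ½kδ² = 0.5 × 13.554 × 7.01² = 333.03 N·mm = 0.33303 J

0.333 J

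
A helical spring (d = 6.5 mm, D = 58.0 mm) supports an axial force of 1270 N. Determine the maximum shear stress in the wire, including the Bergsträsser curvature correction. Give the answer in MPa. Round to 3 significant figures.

Spring index C = D/d = 58.0/6.5 = 8.9231
K_B = (4C+2)/(4C−3) = 37.692/32.692 = 1.1529
τ₀ = 8FD/(πd³) = 8·1270·58.0/(π·6.5³) = 589280/862.76 = 683.02 MPa
τ_max = K·τ₀ = 1.1529 × 683.02 = 787.48 MPa

787 MPa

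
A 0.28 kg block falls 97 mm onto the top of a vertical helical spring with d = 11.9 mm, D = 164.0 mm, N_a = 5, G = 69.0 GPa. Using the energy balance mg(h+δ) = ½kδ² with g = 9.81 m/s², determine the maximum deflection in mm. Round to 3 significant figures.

8.60 mm

k = Gd⁴/(8D³N_a) = (69.0×10³)(11.9⁴)/(8·164.0³·5) = 7.8423 N/mm
W = mg = 0.28 × 9.81 = 2.7468 N
½kδ² − Wδ − Wh = 0 → δ = (W + √(W² + 2kWh))/k
δ = (2.7468 + √(7.5449 + 4179.02))/7.8423 = (2.7468 + 64.704)/7.8423 = 8.6008 mm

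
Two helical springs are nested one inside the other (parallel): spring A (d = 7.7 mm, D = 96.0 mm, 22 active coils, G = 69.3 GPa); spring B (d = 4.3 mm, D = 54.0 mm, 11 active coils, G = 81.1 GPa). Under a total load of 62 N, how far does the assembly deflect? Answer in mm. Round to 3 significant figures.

17.4 mm

k_A = Gd⁴/(8D³N_a) = (69.3×10³)(7.7⁴)/(8·96.0³·22) = 1.5645 N/mm
k_B = Gd⁴/(8D³N_a) = (81.1×10³)(4.3⁴)/(8·54.0³·11) = 2.0009 N/mm
Parallel: k_eq = 1.5645 + 2.0009 = 3.5654 N/mm
δ = F/k_eq = 62/3.5654 = 17.389 mm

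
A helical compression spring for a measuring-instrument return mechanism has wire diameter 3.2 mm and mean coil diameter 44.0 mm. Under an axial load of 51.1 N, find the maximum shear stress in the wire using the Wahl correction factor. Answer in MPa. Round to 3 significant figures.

193 MPa

Spring index C = D/d = 44.0/3.2 = 13.7500
K_W = (4C−1)/(4C−4) + 0.615/C = 54.000/51.000 + 0.0447 = 1.1036
τ₀ = 8FD/(πd³) = 8·51.1·44.0/(π·3.2³) = 17987.2/102.94 = 174.73 MPa
τ_max = K·τ₀ = 1.1036 × 174.73 = 192.82 MPa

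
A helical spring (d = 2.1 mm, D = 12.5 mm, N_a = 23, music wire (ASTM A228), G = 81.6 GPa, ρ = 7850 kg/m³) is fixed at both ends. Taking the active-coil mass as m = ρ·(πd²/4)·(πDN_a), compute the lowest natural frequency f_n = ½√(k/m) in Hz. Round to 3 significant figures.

k = Gd⁴/(8D³N_a) = (81.6×10³)(2.1⁴)/(8·12.5³·23) = 4.4159 N/mm = 4415.9 N/m
Wire length L = πDN_a = π·12.5·23 = 903.21 mm
m = ρ·(πd²/4)·L = 7850 × 3.4636×10⁻⁶ m² × 0.90321 m = 0.024558 kg
f_n = ½√(k/m) = 0.5·√(4415.9/0.024558) = 0.5·√(1.7982e+05) = 212.02 Hz

212 Hz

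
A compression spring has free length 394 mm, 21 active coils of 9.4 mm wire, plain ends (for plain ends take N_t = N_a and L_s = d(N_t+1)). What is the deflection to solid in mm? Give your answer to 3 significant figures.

N_t = 21; L_s = 9.4·22 = 206.8 mm
δ_solid = L₀ − L_s = 394 − 206.8 = 187.2 mm

187 mm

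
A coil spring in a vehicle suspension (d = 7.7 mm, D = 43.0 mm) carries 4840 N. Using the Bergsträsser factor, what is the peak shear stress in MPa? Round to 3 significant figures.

Spring index C = D/d = 43.0/7.7 = 5.5844
K_B = (4C+2)/(4C−3) = 24.338/19.338 = 1.2586
τ₀ = 8FD/(πd³) = 8·4840·43.0/(π·7.7³) = 1.66496e+06/1434.2 = 1160.9 MPa
τ_max = K·τ₀ = 1.2586 × 1160.9 = 1461 MPa

1460 MPa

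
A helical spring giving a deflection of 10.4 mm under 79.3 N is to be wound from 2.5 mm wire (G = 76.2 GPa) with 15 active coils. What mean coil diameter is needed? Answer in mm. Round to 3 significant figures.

Required rate k = F/δ = 79.3/10.4 = 7.625 N/mm
D = (Gd⁴/(8N_a·k))^(1/3) = (76.2×10³·2.5⁴/(8·15·7.625))^(1/3)
  = (3253.07)^(1/3) = 14.8171 mm

14.8 mm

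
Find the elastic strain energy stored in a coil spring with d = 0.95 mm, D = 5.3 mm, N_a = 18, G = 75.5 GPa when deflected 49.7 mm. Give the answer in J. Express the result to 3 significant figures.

k = Gd⁴/(8D³N_a) = (75.5×10³)(0.95⁴)/(8·5.3³·18) = 2.8685 N/mm
U = ½kδ² = 0.5 × 2.8685 × 49.7² = 3542.7 N·mm = 3.5427 J

3.54 J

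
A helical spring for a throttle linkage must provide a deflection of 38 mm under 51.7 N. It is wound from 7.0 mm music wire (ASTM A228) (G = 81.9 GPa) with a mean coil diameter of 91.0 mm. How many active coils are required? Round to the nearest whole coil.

24

Required rate k = F/δ = 51.7/38 = 1.3605 N/mm
N_a = Gd⁴/(8D³k) = (81.9×10³ × 7.0⁴)/(8 × 91.0³ × 1.3605)
    = 1.96642e+08 / 8.20203e+06 = 23.97 → 24 coils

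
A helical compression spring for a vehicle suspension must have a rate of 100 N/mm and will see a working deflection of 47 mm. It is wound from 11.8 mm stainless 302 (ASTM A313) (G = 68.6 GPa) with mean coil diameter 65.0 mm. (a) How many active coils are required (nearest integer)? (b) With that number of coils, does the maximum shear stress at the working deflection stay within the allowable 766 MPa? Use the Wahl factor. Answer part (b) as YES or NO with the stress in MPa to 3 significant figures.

(a) 6 coils; (b) YES, τ_max = 611 MPa

N_a = Gd⁴/(8D³k) = (68.6×10³)(11.8⁴)/(8·65.0³·100) = 6.054 → N_a = 6
Actual rate k = Gd⁴/(8D³·6) = 100.9 N/mm
Working load F = kδ = 100.9·47 = 4742.1 N
C = 65.0/11.8 = 5.5085; K_W = (4C−1)/(4C−4)+0.615/C = 1.2780
τ_max = K_W·8FD/(πd³) = 1.2780·477.72 = 610.53 MPa
τ_max ≤ 766 MPa → acceptable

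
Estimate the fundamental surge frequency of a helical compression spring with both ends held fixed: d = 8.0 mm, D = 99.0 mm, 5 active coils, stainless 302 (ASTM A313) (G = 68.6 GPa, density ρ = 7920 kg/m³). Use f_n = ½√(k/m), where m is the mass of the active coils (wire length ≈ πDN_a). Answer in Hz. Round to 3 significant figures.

54.1 Hz

k = Gd⁴/(8D³N_a) = (68.6×10³)(8.0⁴)/(8·99.0³·5) = 7.2397 N/mm = 7239.7 N/m
Wire length L = πDN_a = π·99.0·5 = 1555.1 mm
m = ρ·(πd²/4)·L = 7920 × 50.265×10⁻⁶ m² × 1.5551 m = 0.61908 kg
f_n = ½√(k/m) = 0.5·√(7239.7/0.61908) = 0.5·√(11694) = 54.07 Hz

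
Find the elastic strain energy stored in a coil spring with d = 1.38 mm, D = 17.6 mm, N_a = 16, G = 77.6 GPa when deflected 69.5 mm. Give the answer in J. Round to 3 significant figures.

0.974 J

k = Gd⁴/(8D³N_a) = (77.6×10³)(1.38⁴)/(8·17.6³·16) = 0.4033 N/mm
U = ½kδ² = 0.5 × 0.4033 × 69.5² = 974.02 N·mm = 0.97402 J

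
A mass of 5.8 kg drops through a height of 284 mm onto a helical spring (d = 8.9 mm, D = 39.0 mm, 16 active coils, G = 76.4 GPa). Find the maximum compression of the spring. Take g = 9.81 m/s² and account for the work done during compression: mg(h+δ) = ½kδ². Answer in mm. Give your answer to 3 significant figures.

23.5 mm

k = Gd⁴/(8D³N_a) = (76.4×10³)(8.9⁴)/(8·39.0³·16) = 63.132 N/mm
W = mg = 5.8 × 9.81 = 56.898 N
½kδ² − Wδ − Wh = 0 → δ = (W + √(W² + 2kWh))/k
δ = (56.898 + √(3237.4 + 2.0403e+06))/63.132 = (56.898 + 1429.5)/63.132 = 23.545 mm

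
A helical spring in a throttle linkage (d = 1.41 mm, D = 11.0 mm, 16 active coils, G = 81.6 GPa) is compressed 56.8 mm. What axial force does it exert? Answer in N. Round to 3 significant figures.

k = Gd⁴/(8D³N_a) = (81.6×10³)(1.41⁴)/(8·11.0³·16) = 1.8931 N/mm
F = k·δ = 1.8931 × 56.8 = 107.53 N

108 N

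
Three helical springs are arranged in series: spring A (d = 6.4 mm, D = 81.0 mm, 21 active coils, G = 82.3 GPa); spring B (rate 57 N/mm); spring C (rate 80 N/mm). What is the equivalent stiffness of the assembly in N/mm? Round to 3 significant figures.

k_A = Gd⁴/(8D³N_a) = (82.3×10³)(6.4⁴)/(8·81.0³·21) = 1.5465 N/mm
Series: 1/k_eq = 1/1.5465 + 1/57 + 1/80 = 0.67666; k_eq = 1.4779 N/mm

1.48 N/mm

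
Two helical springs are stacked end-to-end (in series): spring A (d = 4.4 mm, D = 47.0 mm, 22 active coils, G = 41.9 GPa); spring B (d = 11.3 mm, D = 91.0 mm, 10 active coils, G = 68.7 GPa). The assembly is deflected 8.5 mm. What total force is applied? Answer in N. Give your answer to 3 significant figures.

k_A = Gd⁴/(8D³N_a) = (41.9×10³)(4.4⁴)/(8·47.0³·22) = 0.85945 N/mm
k_B = Gd⁴/(8D³N_a) = (68.7×10³)(11.3⁴)/(8·91.0³·10) = 18.58 N/mm
Series: 1/k_eq = 1/0.85945 + 1/18.58 = 1.2174; k_eq = 0.82145 N/mm
F = k_eq·δ = 0.82145·8.5 = 6.9823 N

6.98 N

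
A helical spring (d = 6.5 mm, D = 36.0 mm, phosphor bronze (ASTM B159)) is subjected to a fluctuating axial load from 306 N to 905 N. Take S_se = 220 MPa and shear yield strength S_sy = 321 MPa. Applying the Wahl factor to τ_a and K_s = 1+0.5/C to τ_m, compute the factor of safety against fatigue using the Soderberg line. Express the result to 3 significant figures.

0.790

C = D/d = 36.0/6.5 = 5.5385; K_W = (4C−1)/(4C−4)+0.615/C = 1.2763; K_s = 1+0.5/C = 1.0903
F_a = (F_max−F_min)/2 = 299.5 N; F_m = (F_max+F_min)/2 = 605.5 N
τ_a = K_W·8F_aD/(πd³) = 1.2763 × 99.977 = 127.6 MPa
τ_m = K_s·8F_mD/(πd³) = 1.0903 × 202.12 = 220.37 MPa
Soderberg: 1/n_f = τ_a/S_se + τ_m/S_sy = 127.6/220 + 220.37/321 = 0.58000 + 0.68651 = 1.2665
n_f = 1/1.2665 = 0.7896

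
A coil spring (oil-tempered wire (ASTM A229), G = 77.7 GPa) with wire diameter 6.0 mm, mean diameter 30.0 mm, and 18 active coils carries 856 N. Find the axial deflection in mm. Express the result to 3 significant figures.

33.1 mm

k = Gd⁴/(8D³N_a) = (77.7×10³)(6.0⁴)/(8·30.0³·18) = 25.9 N/mm
δ = F/k = 856 / 25.9 = 33.05 mm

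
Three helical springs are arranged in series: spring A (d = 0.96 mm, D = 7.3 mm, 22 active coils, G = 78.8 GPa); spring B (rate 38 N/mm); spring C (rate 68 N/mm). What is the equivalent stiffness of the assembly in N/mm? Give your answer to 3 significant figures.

0.940 N/mm

k_A = Gd⁴/(8D³N_a) = (78.8×10³)(0.96⁴)/(8·7.3³·22) = 0.97753 N/mm
Series: 1/k_eq = 1/0.97753 + 1/38 + 1/68 = 1.064; k_eq = 0.93984 N/mm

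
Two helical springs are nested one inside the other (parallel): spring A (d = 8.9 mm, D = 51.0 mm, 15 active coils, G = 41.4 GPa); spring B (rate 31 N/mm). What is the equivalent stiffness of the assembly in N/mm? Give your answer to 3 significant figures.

47.3 N/mm

k_A = Gd⁴/(8D³N_a) = (41.4×10³)(8.9⁴)/(8·51.0³·15) = 16.318 N/mm
Parallel: k_eq = 16.318 + 31 = 47.318 N/mm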